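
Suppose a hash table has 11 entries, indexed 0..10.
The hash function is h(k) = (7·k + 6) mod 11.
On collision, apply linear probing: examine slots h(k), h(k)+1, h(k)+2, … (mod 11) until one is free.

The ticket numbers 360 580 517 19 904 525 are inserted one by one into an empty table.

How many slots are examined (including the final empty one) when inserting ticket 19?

Insert 360: h=7, slot 7 empty -> index 7.
Insert 580: h=7, slot 7 occupied -> index 8.
Insert 517: h=6, slot 6 empty -> index 6.
Insert 19: h=7, slots 7,8 occupied -> index 9.
Insert 904: h=9, slot 9 occupied -> index 10.
Insert 525: h=7, slots 7,8,9,10 occupied -> index 0.
Table: [525, -, -, -, -, -, 517, 360, 580, 19, 904]

3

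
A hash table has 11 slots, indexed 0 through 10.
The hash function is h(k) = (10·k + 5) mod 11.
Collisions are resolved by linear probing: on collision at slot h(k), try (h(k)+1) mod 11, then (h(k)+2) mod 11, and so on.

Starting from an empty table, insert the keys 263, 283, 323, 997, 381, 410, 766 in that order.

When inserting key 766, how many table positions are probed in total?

3

263 hashes to 6; slot 6 is free -> place at 6.
283 hashes to 8; slot 8 is free -> place at 8.
323 hashes to 1; slot 1 is free -> place at 1.
997 hashes to 9; slot 9 is free -> place at 9.
381 hashes to 9; 9 taken -> place at 10.
410 hashes to 2; slot 2 is free -> place at 2.
766 hashes to 9; 9,10 taken -> place at 0.
Table: [766, 323, 410, ., ., ., 263, ., 283, 997, 381]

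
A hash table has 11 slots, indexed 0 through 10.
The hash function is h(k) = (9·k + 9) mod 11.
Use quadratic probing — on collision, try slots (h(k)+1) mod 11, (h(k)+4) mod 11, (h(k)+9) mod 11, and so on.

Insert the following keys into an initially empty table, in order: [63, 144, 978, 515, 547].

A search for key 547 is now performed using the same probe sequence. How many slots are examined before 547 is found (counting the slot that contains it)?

Insert 63: h=4, slot 4 empty → index 4.
Insert 144: h=7, slot 7 empty → index 7.
Insert 978: h=0, slot 0 empty → index 0.
Insert 515: h=2, slot 2 empty → index 2.
Insert 547: h=4, slot 4 occupied → index 5.
Table: [978, -, 515, -, 63, 547, -, 144, -, -, -]
Lookup 547: h=4, probe 4,5 → found at 5.

2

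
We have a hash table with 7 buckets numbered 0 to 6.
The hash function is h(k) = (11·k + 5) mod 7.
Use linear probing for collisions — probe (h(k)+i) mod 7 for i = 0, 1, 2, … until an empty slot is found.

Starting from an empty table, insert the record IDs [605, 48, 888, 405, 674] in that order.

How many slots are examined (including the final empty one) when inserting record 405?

Insert 605: h=3, slot 3 empty -> index 3.
Insert 48: h=1, slot 1 empty -> index 1.
Insert 888: h=1, slot 1 occupied -> index 2.
Insert 405: h=1, slots 1,2,3 occupied -> index 4.
Insert 674: h=6, slot 6 empty -> index 6.
Table: [., 48, 888, 605, 405, ., 674]

4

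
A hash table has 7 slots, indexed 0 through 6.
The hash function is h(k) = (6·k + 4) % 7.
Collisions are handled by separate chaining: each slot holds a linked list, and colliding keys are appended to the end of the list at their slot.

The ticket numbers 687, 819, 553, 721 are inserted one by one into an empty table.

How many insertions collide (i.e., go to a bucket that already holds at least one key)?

Insert 687: h=3, bucket 3 empty → new chain.
Insert 819: h=4, bucket 4 empty → new chain.
Insert 553: h=4, bucket 4 nonempty → append to chain.
Insert 721: h=4, bucket 4 nonempty → append to chain.
Final buckets:
0: .
1: .
2: .
3: 687
4: 819 -> 553 -> 721
5: .
6: .

2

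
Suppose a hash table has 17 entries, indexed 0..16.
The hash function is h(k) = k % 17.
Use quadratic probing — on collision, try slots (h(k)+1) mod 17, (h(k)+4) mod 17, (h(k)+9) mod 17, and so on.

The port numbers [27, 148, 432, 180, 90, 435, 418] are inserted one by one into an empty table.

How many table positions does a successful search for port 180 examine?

27 hashes to 10; slot 10 is free → place at 10.
148 hashes to 12; slot 12 is free → place at 12.
432 hashes to 7; slot 7 is free → place at 7.
180 hashes to 10; 10 taken → place at 11.
90 hashes to 5; slot 5 is free → place at 5.
435 hashes to 10; 10,11 taken → place at 14.
418 hashes to 10; 10,11,14 taken → place at 2.
Table: [., ., 418, ., ., 90, ., 432, ., ., 27, 180, 148, ., 435, ., .]
Lookup 180: h=10, probe 10,11 → found at 11.

2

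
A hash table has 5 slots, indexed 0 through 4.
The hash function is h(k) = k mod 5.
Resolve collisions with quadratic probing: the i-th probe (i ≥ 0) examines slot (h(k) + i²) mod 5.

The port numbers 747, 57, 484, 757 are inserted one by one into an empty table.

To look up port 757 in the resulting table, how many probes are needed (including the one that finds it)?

747: h=2 -> slot 2
57: h=2, probe 2,3 -> slot 3
484: h=4 -> slot 4
757: h=2, probe 2,3,1 -> slot 1
Table: [∅, 757, 747, 57, 484]
Lookup 757: h=2, probe 2,3,1 → found at 1.

3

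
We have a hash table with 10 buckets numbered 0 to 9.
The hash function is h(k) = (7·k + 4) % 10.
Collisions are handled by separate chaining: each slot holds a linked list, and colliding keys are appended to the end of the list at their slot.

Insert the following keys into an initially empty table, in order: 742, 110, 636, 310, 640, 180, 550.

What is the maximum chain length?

5

Insert 742: h=8, bucket 8 empty -> new chain.
Insert 110: h=4, bucket 4 empty -> new chain.
Insert 636: h=6, bucket 6 empty -> new chain.
Insert 310: h=4, bucket 4 nonempty -> append to chain.
Insert 640: h=4, bucket 4 nonempty -> append to chain.
Insert 180: h=4, bucket 4 nonempty -> append to chain.
Insert 550: h=4, bucket 4 nonempty -> append to chain.
Final buckets:
0: ∅
1: ∅
2: ∅
3: ∅
4: 110 -> 310 -> 640 -> 180 -> 550
5: ∅
6: 636
7: ∅
8: 742
9: ∅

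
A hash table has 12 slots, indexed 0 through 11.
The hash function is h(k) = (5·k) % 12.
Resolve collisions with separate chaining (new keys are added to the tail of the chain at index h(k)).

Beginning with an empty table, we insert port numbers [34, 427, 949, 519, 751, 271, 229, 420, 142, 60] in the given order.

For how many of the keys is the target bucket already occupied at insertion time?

Insert 34: h=2, bucket 2 empty → new chain.
Insert 427: h=11, bucket 11 empty → new chain.
Insert 949: h=5, bucket 5 empty → new chain.
Insert 519: h=3, bucket 3 empty → new chain.
Insert 751: h=11, bucket 11 nonempty → append to chain.
Insert 271: h=11, bucket 11 nonempty → append to chain.
Insert 229: h=5, bucket 5 nonempty → append to chain.
Insert 420: h=0, bucket 0 empty → new chain.
Insert 142: h=2, bucket 2 nonempty → append to chain.
Insert 60: h=0, bucket 0 nonempty → append to chain.
Final buckets:
0: 420 -> 60
1: —
2: 34 -> 142
3: 519
4: —
5: 949 -> 229
6: —
7: —
8: —
9: —
10: —
11: 427 -> 751 -> 271

5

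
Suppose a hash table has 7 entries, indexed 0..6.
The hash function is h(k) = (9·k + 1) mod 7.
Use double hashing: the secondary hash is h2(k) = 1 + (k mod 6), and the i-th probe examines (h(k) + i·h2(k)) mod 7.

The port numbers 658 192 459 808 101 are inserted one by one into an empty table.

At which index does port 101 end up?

658 hashes to 1; slot 1 is free -> place at 1.
192 hashes to 0; slot 0 is free -> place at 0.
459 hashes to 2; slot 2 is free -> place at 2.
808 hashes to 0, h2=5; 0 taken -> place at 5.
101 hashes to 0, h2=6; 0 taken -> place at 6.
Table: [192, 658, 459, —, —, 808, 101]

6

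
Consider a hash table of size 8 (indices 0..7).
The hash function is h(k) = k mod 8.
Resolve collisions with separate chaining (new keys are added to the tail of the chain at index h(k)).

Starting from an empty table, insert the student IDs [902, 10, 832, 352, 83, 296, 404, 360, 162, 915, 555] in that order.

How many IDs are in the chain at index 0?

902 -> bucket 6
10 -> bucket 2
832 -> bucket 0
352 -> bucket 0 (collision)
83 -> bucket 3
296 -> bucket 0 (collision)
404 -> bucket 4
360 -> bucket 0 (collision)
162 -> bucket 2 (collision)
915 -> bucket 3 (collision)
555 -> bucket 3 (collision)
Final buckets:
0: 832 -> 352 -> 296 -> 360
1: —
2: 10 -> 162
3: 83 -> 915 -> 555
4: 404
5: —
6: 902
7: —

4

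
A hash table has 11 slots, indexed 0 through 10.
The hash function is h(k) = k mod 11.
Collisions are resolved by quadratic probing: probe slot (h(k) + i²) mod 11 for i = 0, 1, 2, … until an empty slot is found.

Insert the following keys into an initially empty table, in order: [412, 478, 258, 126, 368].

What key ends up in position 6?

412 hashes to 5; slot 5 is free -> place at 5.
478 hashes to 5; 5 taken -> place at 6.
258 hashes to 5; 5,6 taken -> place at 9.
126 hashes to 5; 5,6,9 taken -> place at 3.
368 hashes to 5; 5,6,9,3 taken -> place at 10.
Table: [_, _, _, 126, _, 412, 478, _, _, 258, 368]

478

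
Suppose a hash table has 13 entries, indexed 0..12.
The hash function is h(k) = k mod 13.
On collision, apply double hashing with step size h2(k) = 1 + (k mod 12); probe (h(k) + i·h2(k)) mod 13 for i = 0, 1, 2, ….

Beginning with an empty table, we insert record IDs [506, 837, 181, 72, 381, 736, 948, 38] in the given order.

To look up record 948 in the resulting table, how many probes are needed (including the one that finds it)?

Insert 506: h=12, slot 12 empty → index 12.
Insert 837: h=5, slot 5 empty → index 5.
Insert 181: h=12, h2=2, slot 12 occupied → index 1.
Insert 72: h=7, slot 7 empty → index 7.
Insert 381: h=4, slot 4 empty → index 4.
Insert 736: h=8, slot 8 empty → index 8.
Insert 948: h=12, h2=1, slot 12 occupied → index 0.
Insert 38: h=12, h2=3, slot 12 occupied → index 2.
Table: [948, 181, 38, -, 381, 837, -, 72, 736, -, -, -, 506]
Lookup 948: h=12, h2=1, probe 12,0 → found at 0.

2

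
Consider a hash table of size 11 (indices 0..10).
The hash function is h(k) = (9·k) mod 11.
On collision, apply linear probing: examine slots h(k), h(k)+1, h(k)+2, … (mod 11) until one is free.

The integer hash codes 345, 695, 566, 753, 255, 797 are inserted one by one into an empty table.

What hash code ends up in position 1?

566

345: h=3 => slot 3
695: h=7 => slot 7
566: h=1 => slot 1
753: h=1, probe 1,2 => slot 2
255: h=7, probe 7,8 => slot 8
797: h=1, probe 1,2,3,4 => slot 4
Table: [., 566, 753, 345, 797, ., ., 695, 255, ., .]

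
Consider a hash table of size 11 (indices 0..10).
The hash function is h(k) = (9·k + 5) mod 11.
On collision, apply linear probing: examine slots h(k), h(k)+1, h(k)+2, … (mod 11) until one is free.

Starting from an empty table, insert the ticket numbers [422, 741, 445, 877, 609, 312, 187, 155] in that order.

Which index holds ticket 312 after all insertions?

422: h=8 → slot 8
741: h=8, probe 8,9 → slot 9
445: h=6 → slot 6
877: h=0 → slot 0
609: h=8, probe 8,9,10 → slot 10
312: h=8, probe 8,9,10,0,1 → slot 1
187: h=5 → slot 5
155: h=3 → slot 3
Table: [877, 312, —, 155, —, 187, 445, —, 422, 741, 609]

1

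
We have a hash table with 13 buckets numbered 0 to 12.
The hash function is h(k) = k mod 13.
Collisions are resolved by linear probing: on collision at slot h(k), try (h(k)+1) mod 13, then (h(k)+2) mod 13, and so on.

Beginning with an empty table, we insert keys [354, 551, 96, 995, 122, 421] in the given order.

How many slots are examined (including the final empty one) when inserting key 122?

4

354: h=3 -> slot 3
551: h=5 -> slot 5
96: h=5, probe 5,6 -> slot 6
995: h=7 -> slot 7
122: h=5, probe 5,6,7,8 -> slot 8
421: h=5, probe 5,6,7,8,9 -> slot 9
Table: [—, —, —, 354, —, 551, 96, 995, 122, 421, —, —, —]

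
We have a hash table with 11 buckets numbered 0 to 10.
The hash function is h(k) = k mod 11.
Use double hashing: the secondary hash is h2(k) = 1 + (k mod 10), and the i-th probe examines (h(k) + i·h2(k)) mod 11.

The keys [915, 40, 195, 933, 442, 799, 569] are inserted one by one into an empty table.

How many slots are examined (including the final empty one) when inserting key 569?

5

915 hashes to 2; slot 2 is free -> place at 2.
40 hashes to 7; slot 7 is free -> place at 7.
195 hashes to 8; slot 8 is free -> place at 8.
933 hashes to 9; slot 9 is free -> place at 9.
442 hashes to 2, h2=3; 2 taken -> place at 5.
799 hashes to 7, h2=10; 7 taken -> place at 6.
569 hashes to 8, h2=10; 8,7,6,5 taken -> place at 4.
Table: [—, —, 915, —, 569, 442, 799, 40, 195, 933, —]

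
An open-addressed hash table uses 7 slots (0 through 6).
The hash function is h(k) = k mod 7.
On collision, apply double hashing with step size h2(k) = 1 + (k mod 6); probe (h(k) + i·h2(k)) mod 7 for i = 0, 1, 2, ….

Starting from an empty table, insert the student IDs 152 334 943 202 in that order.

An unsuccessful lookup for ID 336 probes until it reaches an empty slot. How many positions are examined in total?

152 hashes to 5; slot 5 is free => place at 5.
334 hashes to 5, h2=5; 5 taken => place at 3.
943 hashes to 5, h2=2; 5 taken => place at 0.
202 hashes to 6; slot 6 is free => place at 6.
Table: [943, —, —, 334, —, 152, 202]
Lookup 336: h=0, h2=1, probe 0,1 → slot 1 empty, not found.

2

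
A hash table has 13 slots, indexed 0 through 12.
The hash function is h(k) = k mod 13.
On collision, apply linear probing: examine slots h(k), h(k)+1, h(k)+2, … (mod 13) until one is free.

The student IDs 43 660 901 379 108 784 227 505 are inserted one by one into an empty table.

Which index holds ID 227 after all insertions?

8

Insert 43: h=4, slot 4 empty → index 4.
Insert 660: h=10, slot 10 empty → index 10.
Insert 901: h=4, slot 4 occupied → index 5.
Insert 379: h=2, slot 2 empty → index 2.
Insert 108: h=4, slots 4,5 occupied → index 6.
Insert 784: h=4, slots 4,5,6 occupied → index 7.
Insert 227: h=6, slots 6,7 occupied → index 8.
Insert 505: h=11, slot 11 empty → index 11.
Table: [-, -, 379, -, 43, 901, 108, 784, 227, -, 660, 505, -]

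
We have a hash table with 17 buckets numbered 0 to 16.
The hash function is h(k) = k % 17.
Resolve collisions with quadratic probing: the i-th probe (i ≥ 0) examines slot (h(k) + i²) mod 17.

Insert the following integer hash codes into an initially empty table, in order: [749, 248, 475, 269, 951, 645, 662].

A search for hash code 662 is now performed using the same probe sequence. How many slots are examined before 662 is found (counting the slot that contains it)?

4

Insert 749: h=1, slot 1 empty -> index 1.
Insert 248: h=10, slot 10 empty -> index 10.
Insert 475: h=16, slot 16 empty -> index 16.
Insert 269: h=14, slot 14 empty -> index 14.
Insert 951: h=16, slot 16 occupied -> index 0.
Insert 645: h=16, slots 16,0 occupied -> index 3.
Insert 662: h=16, slots 16,0,3 occupied -> index 8.
Table: [951, 749, ∅, 645, ∅, ∅, ∅, ∅, 662, ∅, 248, ∅, ∅, ∅, 269, ∅, 475]
Lookup 662: h=16, probe 16,0,3,8 → found at 8.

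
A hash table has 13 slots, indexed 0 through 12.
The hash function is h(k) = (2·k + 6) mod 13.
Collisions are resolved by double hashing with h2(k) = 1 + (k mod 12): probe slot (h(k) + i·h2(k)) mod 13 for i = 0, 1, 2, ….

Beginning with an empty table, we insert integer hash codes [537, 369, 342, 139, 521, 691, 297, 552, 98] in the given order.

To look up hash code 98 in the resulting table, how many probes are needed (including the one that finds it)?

537 hashes to 1; slot 1 is free -> place at 1.
369 hashes to 3; slot 3 is free -> place at 3.
342 hashes to 1, h2=7; 1 taken -> place at 8.
139 hashes to 11; slot 11 is free -> place at 11.
521 hashes to 8, h2=6; 8,1 taken -> place at 7.
691 hashes to 10; slot 10 is free -> place at 10.
297 hashes to 2; slot 2 is free -> place at 2.
552 hashes to 5; slot 5 is free -> place at 5.
98 hashes to 7, h2=3; 7,10 taken -> place at 0.
Table: [98, 537, 297, 369, —, 552, —, 521, 342, —, 691, 139, —]
Lookup 98: h=7, h2=3, probe 7,10,0 → found at 0.

3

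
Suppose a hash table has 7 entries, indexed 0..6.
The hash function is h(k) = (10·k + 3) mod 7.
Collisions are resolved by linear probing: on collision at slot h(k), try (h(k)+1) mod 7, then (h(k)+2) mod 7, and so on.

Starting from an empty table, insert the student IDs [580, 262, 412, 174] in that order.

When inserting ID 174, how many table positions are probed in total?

580 hashes to 0; slot 0 is free => place at 0.
262 hashes to 5; slot 5 is free => place at 5.
412 hashes to 0; 0 taken => place at 1.
174 hashes to 0; 0,1 taken => place at 2.
Table: [580, 412, 174, ., ., 262, .]

3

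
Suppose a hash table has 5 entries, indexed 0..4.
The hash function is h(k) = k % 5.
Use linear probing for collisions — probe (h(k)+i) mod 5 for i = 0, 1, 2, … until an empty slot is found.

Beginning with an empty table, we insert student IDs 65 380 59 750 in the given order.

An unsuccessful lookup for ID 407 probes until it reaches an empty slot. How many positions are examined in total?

65 hashes to 0; slot 0 is free => place at 0.
380 hashes to 0; 0 taken => place at 1.
59 hashes to 4; slot 4 is free => place at 4.
750 hashes to 0; 0,1 taken => place at 2.
Table: [65, 380, 750, _, 59]
Lookup 407: h=2, probe 2,3 → slot 3 empty, not found.

2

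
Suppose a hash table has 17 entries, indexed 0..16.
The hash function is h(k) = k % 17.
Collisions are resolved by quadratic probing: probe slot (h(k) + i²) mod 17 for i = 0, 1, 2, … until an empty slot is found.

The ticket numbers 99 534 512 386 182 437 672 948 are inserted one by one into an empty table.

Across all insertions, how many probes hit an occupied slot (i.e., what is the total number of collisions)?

99: h=14 -> slot 14
534: h=7 -> slot 7
512: h=2 -> slot 2
386: h=12 -> slot 12
182: h=12, probe 12,13 -> slot 13
437: h=12, probe 12,13,16 -> slot 16
672: h=9 -> slot 9
948: h=13, probe 13,14,0 -> slot 0
Table: [948, _, 512, _, _, _, _, 534, _, 672, _, _, 386, 182, 99, _, 437]

5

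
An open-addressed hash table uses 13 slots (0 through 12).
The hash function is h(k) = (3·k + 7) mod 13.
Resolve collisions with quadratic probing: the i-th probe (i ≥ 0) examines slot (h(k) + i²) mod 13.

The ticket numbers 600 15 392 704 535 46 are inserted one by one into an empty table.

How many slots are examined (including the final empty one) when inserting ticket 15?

2

600 hashes to 0; slot 0 is free => place at 0.
15 hashes to 0; 0 taken => place at 1.
392 hashes to 0; 0,1 taken => place at 4.
704 hashes to 0; 0,1,4 taken => place at 9.
535 hashes to 0; 0,1,4,9 taken => place at 3.
46 hashes to 2; slot 2 is free => place at 2.
Table: [600, 15, 46, 535, 392, ., ., ., ., 704, ., ., .]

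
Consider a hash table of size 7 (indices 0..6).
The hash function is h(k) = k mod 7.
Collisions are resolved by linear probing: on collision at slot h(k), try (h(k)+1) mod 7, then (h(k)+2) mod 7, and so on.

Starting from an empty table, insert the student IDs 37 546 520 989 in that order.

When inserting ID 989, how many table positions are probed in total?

3

37: h=2 => slot 2
546: h=0 => slot 0
520: h=2, probe 2,3 => slot 3
989: h=2, probe 2,3,4 => slot 4
Table: [546, ., 37, 520, 989, ., .]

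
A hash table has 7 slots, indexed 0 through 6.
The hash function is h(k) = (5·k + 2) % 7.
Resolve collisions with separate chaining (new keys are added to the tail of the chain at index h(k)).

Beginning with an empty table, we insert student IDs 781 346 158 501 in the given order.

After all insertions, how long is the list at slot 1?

3

Insert 781: h=1, bucket 1 empty → new chain.
Insert 346: h=3, bucket 3 empty → new chain.
Insert 158: h=1, bucket 1 nonempty → append to chain.
Insert 501: h=1, bucket 1 nonempty → append to chain.
Final buckets:
0: -
1: 781 -> 158 -> 501
2: -
3: 346
4: -
5: -
6: -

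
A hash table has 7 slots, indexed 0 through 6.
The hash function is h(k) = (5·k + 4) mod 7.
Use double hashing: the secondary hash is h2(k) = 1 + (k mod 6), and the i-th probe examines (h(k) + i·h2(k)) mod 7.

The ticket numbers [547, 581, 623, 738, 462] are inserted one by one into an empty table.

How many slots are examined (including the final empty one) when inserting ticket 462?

Insert 547: h=2, slot 2 empty → index 2.
Insert 581: h=4, slot 4 empty → index 4.
Insert 623: h=4, h2=6, slot 4 occupied → index 3.
Insert 738: h=5, slot 5 empty → index 5.
Insert 462: h=4, h2=1, slots 4,5 occupied → index 6.
Table: [-, -, 547, 623, 581, 738, 462]

3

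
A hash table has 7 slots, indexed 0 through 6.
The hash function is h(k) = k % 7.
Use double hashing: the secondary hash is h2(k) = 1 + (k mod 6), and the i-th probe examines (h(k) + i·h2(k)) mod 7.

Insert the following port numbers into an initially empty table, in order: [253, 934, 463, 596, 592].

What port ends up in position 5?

463

253 hashes to 1; slot 1 is free → place at 1.
934 hashes to 3; slot 3 is free → place at 3.
463 hashes to 1, h2=2; 1,3 taken → place at 5.
596 hashes to 1, h2=3; 1 taken → place at 4.
592 hashes to 4, h2=5; 4 taken → place at 2.
Table: [-, 253, 592, 934, 596, 463, -]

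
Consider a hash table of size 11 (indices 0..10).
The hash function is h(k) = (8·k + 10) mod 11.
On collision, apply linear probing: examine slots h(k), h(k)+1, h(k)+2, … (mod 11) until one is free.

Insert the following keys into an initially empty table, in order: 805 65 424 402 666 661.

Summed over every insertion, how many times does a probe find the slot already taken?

805 hashes to 4; slot 4 is free -> place at 4.
65 hashes to 2; slot 2 is free -> place at 2.
424 hashes to 3; slot 3 is free -> place at 3.
402 hashes to 3; 3,4 taken -> place at 5.
666 hashes to 3; 3,4,5 taken -> place at 6.
661 hashes to 7; slot 7 is free -> place at 7.
Table: [-, -, 65, 424, 805, 402, 666, 661, -, -, -]

5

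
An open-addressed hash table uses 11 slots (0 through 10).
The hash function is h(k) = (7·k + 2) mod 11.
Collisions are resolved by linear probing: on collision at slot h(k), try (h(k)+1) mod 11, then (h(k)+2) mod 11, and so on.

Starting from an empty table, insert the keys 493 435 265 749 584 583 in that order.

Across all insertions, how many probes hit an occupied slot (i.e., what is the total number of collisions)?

493 hashes to 10; slot 10 is free → place at 10.
435 hashes to 0; slot 0 is free → place at 0.
265 hashes to 9; slot 9 is free → place at 9.
749 hashes to 9; 9,10,0 taken → place at 1.
584 hashes to 9; 9,10,0,1 taken → place at 2.
583 hashes to 2; 2 taken → place at 3.
Table: [435, 749, 584, 583, ∅, ∅, ∅, ∅, ∅, 265, 493]

8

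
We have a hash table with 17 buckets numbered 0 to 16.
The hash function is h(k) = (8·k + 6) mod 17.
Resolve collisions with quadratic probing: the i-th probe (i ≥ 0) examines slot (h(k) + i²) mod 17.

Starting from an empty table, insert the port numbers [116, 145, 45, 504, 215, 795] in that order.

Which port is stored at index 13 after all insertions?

504

116: h=16 -> slot 16
145: h=10 -> slot 10
45: h=9 -> slot 9
504: h=9, probe 9,10,13 -> slot 13
215: h=9, probe 9,10,13,1 -> slot 1
795: h=8 -> slot 8
Table: [., 215, ., ., ., ., ., ., 795, 45, 145, ., ., 504, ., ., 116]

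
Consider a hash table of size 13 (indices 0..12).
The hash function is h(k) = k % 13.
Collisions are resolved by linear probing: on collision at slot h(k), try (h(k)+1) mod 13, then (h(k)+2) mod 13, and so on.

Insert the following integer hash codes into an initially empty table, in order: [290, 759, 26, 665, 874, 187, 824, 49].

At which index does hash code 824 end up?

7

290: h=4 → slot 4
759: h=5 → slot 5
26: h=0 → slot 0
665: h=2 → slot 2
874: h=3 → slot 3
187: h=5, probe 5,6 → slot 6
824: h=5, probe 5,6,7 → slot 7
49: h=10 → slot 10
Table: [26, _, 665, 874, 290, 759, 187, 824, _, _, 49, _, _]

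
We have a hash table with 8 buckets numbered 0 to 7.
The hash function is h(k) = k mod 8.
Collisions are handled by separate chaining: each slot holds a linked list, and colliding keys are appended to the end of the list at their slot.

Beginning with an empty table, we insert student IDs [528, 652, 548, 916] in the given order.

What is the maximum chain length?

528 -> bucket 0
652 -> bucket 4
548 -> bucket 4 (collision)
916 -> bucket 4 (collision)
Final buckets:
0: 528
1: ∅
2: ∅
3: ∅
4: 652 -> 548 -> 916
5: ∅
6: ∅
7: ∅

3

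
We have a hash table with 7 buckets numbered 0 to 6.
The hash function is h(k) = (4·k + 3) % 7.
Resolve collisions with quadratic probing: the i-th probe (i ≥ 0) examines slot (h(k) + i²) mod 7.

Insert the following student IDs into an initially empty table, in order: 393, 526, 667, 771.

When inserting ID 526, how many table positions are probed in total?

2

Insert 393: h=0, slot 0 empty => index 0.
Insert 526: h=0, slot 0 occupied => index 1.
Insert 667: h=4, slot 4 empty => index 4.
Insert 771: h=0, slots 0,1,4 occupied => index 2.
Table: [393, 526, 771, —, 667, —, —]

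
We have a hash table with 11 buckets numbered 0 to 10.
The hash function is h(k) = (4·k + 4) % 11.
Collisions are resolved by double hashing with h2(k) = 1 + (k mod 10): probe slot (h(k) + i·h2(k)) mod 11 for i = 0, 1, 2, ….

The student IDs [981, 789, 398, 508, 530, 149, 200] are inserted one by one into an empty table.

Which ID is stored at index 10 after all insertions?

398

981: h=1 -> slot 1
789: h=3 -> slot 3
398: h=1, h2=9, probe 1,10 -> slot 10
508: h=1, h2=9, probe 1,10,8 -> slot 8
530: h=1, h2=1, probe 1,2 -> slot 2
149: h=6 -> slot 6
200: h=1, h2=1, probe 1,2,3,4 -> slot 4
Table: [-, 981, 530, 789, 200, -, 149, -, 508, -, 398]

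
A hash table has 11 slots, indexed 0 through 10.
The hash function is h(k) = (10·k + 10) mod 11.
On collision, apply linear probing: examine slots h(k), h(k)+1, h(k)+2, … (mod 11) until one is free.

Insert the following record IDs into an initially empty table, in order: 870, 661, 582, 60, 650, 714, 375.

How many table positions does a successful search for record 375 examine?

6

870 hashes to 9; slot 9 is free => place at 9.
661 hashes to 9; 9 taken => place at 10.
582 hashes to 0; slot 0 is free => place at 0.
60 hashes to 5; slot 5 is free => place at 5.
650 hashes to 9; 9,10,0 taken => place at 1.
714 hashes to 0; 0,1 taken => place at 2.
375 hashes to 9; 9,10,0,1,2 taken => place at 3.
Table: [582, 650, 714, 375, -, 60, -, -, -, 870, 661]
Lookup 375: h=9, probe 9,10,0,1,2,3 → found at 3.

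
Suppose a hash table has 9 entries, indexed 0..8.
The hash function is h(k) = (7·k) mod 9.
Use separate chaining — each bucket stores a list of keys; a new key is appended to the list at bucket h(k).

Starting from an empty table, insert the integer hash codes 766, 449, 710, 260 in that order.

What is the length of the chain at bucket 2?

766 -> bucket 7
449 -> bucket 2
710 -> bucket 2 (collision)
260 -> bucket 2 (collision)
Final buckets:
0: .
1: .
2: 449 -> 710 -> 260
3: .
4: .
5: .
6: .
7: 766
8: .

3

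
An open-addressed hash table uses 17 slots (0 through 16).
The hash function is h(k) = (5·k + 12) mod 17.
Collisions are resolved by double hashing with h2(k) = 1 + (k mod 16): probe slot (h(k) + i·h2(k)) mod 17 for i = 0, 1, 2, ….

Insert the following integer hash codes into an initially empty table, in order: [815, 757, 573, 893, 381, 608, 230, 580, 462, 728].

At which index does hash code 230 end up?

Insert 815: h=7, slot 7 empty -> index 7.
Insert 757: h=6, slot 6 empty -> index 6.
Insert 573: h=4, slot 4 empty -> index 4.
Insert 893: h=6, h2=14, slot 6 occupied -> index 3.
Insert 381: h=13, slot 13 empty -> index 13.
Insert 608: h=9, slot 9 empty -> index 9.
Insert 230: h=6, h2=7, slots 6,13,3 occupied -> index 10.
Insert 580: h=5, slot 5 empty -> index 5.
Insert 462: h=10, h2=15, slot 10 occupied -> index 8.
Insert 728: h=14, slot 14 empty -> index 14.
Table: [—, —, —, 893, 573, 580, 757, 815, 462, 608, 230, —, —, 381, 728, —, —]

10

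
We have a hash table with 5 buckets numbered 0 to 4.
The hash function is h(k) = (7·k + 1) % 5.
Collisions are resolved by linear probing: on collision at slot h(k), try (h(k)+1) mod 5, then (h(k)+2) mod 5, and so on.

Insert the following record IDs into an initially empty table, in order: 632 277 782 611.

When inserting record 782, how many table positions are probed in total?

632 hashes to 0; slot 0 is free → place at 0.
277 hashes to 0; 0 taken → place at 1.
782 hashes to 0; 0,1 taken → place at 2.
611 hashes to 3; slot 3 is free → place at 3.
Table: [632, 277, 782, 611, -]

3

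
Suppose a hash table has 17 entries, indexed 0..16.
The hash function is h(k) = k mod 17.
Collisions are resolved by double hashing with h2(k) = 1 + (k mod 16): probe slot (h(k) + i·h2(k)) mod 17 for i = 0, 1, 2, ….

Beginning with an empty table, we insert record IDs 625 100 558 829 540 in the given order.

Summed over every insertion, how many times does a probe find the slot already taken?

625 hashes to 13; slot 13 is free → place at 13.
100 hashes to 15; slot 15 is free → place at 15.
558 hashes to 14; slot 14 is free → place at 14.
829 hashes to 13, h2=14; 13 taken → place at 10.
540 hashes to 13, h2=13; 13 taken → place at 9.
Table: [—, —, —, —, —, —, —, —, —, 540, 829, —, —, 625, 558, 100, —]

2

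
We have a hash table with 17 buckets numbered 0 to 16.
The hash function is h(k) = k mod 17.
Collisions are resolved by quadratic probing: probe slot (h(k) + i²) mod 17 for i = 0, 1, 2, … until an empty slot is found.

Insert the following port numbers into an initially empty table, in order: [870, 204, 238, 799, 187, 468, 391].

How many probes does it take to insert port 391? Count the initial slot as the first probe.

870: h=3 → slot 3
204: h=0 → slot 0
238: h=0, probe 0,1 → slot 1
799: h=0, probe 0,1,4 → slot 4
187: h=0, probe 0,1,4,9 → slot 9
468: h=9, probe 9,10 → slot 10
391: h=0, probe 0,1,4,9,16 → slot 16
Table: [204, 238, -, 870, 799, -, -, -, -, 187, 468, -, -, -, -, -, 391]

5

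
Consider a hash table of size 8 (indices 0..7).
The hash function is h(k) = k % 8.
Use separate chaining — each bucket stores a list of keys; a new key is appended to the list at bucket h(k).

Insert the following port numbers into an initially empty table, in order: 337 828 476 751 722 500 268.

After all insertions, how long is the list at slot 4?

4

337 → bucket 1
828 → bucket 4
476 → bucket 4 (collision)
751 → bucket 7
722 → bucket 2
500 → bucket 4 (collision)
268 → bucket 4 (collision)
Final buckets:
0: ∅
1: 337
2: 722
3: ∅
4: 828 -> 476 -> 500 -> 268
5: ∅
6: ∅
7: 751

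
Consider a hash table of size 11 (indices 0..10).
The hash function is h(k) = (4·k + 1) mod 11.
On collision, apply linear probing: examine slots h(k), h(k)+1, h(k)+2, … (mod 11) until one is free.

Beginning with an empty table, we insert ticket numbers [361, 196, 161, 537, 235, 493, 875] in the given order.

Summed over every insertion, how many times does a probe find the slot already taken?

10

361 hashes to 4; slot 4 is free -> place at 4.
196 hashes to 4; 4 taken -> place at 5.
161 hashes to 7; slot 7 is free -> place at 7.
537 hashes to 4; 4,5 taken -> place at 6.
235 hashes to 6; 6,7 taken -> place at 8.
493 hashes to 4; 4,5,6,7,8 taken -> place at 9.
875 hashes to 3; slot 3 is free -> place at 3.
Table: [-, -, -, 875, 361, 196, 537, 161, 235, 493, -]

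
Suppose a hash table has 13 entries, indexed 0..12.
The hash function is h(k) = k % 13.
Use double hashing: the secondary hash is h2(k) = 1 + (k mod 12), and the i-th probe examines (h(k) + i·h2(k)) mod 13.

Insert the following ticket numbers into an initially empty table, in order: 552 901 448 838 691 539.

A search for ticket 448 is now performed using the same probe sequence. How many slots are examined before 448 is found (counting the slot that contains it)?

552 hashes to 6; slot 6 is free => place at 6.
901 hashes to 4; slot 4 is free => place at 4.
448 hashes to 6, h2=5; 6 taken => place at 11.
838 hashes to 6, h2=11; 6,4 taken => place at 2.
691 hashes to 2, h2=8; 2 taken => place at 10.
539 hashes to 6, h2=12; 6 taken => place at 5.
Table: [_, _, 838, _, 901, 539, 552, _, _, _, 691, 448, _]
Lookup 448: h=6, h2=5, probe 6,11 → found at 11.

2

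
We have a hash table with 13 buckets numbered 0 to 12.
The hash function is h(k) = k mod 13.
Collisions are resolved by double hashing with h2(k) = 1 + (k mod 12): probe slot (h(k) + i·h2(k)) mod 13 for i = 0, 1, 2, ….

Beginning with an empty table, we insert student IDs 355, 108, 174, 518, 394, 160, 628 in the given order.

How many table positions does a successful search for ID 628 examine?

3

355: h=4 -> slot 4
108: h=4, h2=1, probe 4,5 -> slot 5
174: h=5, h2=7, probe 5,12 -> slot 12
518: h=11 -> slot 11
394: h=4, h2=11, probe 4,2 -> slot 2
160: h=4, h2=5, probe 4,9 -> slot 9
628: h=4, h2=5, probe 4,9,1 -> slot 1
Table: [—, 628, 394, —, 355, 108, —, —, —, 160, —, 518, 174]
Lookup 628: h=4, h2=5, probe 4,9,1 → found at 1.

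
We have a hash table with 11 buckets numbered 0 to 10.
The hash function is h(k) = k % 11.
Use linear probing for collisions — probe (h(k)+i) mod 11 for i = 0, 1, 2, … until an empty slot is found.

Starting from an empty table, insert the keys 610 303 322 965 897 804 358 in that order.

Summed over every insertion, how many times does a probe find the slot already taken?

4

Insert 610: h=5, slot 5 empty => index 5.
Insert 303: h=6, slot 6 empty => index 6.
Insert 322: h=3, slot 3 empty => index 3.
Insert 965: h=8, slot 8 empty => index 8.
Insert 897: h=6, slot 6 occupied => index 7.
Insert 804: h=1, slot 1 empty => index 1.
Insert 358: h=6, slots 6,7,8 occupied => index 9.
Table: [-, 804, -, 322, -, 610, 303, 897, 965, 358, -]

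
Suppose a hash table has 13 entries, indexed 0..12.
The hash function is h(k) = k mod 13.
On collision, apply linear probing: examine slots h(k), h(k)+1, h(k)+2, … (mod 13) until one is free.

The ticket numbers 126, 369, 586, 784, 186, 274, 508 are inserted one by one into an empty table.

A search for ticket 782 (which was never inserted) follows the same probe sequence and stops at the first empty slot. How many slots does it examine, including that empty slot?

6

Insert 126: h=9, slot 9 empty → index 9.
Insert 369: h=5, slot 5 empty → index 5.
Insert 586: h=1, slot 1 empty → index 1.
Insert 784: h=4, slot 4 empty → index 4.
Insert 186: h=4, slots 4,5 occupied → index 6.
Insert 274: h=1, slot 1 occupied → index 2.
Insert 508: h=1, slots 1,2 occupied → index 3.
Table: [∅, 586, 274, 508, 784, 369, 186, ∅, ∅, 126, ∅, ∅, ∅]
Lookup 782: h=2, probe 2,3,4,5,6,7 → slot 7 empty, not found.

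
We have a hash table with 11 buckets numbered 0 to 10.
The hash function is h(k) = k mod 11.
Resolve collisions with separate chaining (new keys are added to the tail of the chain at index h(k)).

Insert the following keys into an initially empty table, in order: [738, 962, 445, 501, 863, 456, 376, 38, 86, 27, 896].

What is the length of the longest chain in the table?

7

738 → bucket 1
962 → bucket 5
445 → bucket 5 (collision)
501 → bucket 6
863 → bucket 5 (collision)
456 → bucket 5 (collision)
376 → bucket 2
38 → bucket 5 (collision)
86 → bucket 9
27 → bucket 5 (collision)
896 → bucket 5 (collision)
Final buckets:
0: .
1: 738
2: 376
3: .
4: .
5: 962 -> 445 -> 863 -> 456 -> 38 -> 27 -> 896
6: 501
7: .
8: .
9: 86
10: .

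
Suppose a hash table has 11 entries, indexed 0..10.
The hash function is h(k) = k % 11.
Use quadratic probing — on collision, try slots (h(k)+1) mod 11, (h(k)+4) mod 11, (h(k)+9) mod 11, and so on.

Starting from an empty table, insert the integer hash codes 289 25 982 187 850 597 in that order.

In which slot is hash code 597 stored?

289 hashes to 3; slot 3 is free → place at 3.
25 hashes to 3; 3 taken → place at 4.
982 hashes to 3; 3,4 taken → place at 7.
187 hashes to 0; slot 0 is free → place at 0.
850 hashes to 3; 3,4,7 taken → place at 1.
597 hashes to 3; 3,4,7,1 taken → place at 8.
Table: [187, 850, -, 289, 25, -, -, 982, 597, -, -]

8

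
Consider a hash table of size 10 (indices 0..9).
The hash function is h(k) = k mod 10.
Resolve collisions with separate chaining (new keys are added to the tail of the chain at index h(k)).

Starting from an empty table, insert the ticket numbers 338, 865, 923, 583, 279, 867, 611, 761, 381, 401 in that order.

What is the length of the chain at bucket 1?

4

338 -> bucket 8
865 -> bucket 5
923 -> bucket 3
583 -> bucket 3 (collision)
279 -> bucket 9
867 -> bucket 7
611 -> bucket 1
761 -> bucket 1 (collision)
381 -> bucket 1 (collision)
401 -> bucket 1 (collision)
Final buckets:
0: ∅
1: 611 -> 761 -> 381 -> 401
2: ∅
3: 923 -> 583
4: ∅
5: 865
6: ∅
7: 867
8: 338
9: 279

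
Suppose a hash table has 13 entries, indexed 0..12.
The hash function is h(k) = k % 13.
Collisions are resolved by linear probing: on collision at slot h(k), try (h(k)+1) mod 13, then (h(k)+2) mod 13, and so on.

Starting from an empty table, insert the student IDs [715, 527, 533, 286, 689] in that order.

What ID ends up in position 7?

527

715 hashes to 0; slot 0 is free -> place at 0.
527 hashes to 7; slot 7 is free -> place at 7.
533 hashes to 0; 0 taken -> place at 1.
286 hashes to 0; 0,1 taken -> place at 2.
689 hashes to 0; 0,1,2 taken -> place at 3.
Table: [715, 533, 286, 689, _, _, _, 527, _, _, _, _, _]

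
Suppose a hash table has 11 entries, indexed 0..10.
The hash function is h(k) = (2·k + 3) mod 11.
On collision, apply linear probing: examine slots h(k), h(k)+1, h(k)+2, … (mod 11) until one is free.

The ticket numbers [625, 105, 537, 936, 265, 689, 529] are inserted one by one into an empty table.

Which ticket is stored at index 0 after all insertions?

537

Insert 625: h=10, slot 10 empty -> index 10.
Insert 105: h=4, slot 4 empty -> index 4.
Insert 537: h=10, slot 10 occupied -> index 0.
Insert 936: h=5, slot 5 empty -> index 5.
Insert 265: h=5, slot 5 occupied -> index 6.
Insert 689: h=6, slot 6 occupied -> index 7.
Insert 529: h=5, slots 5,6,7 occupied -> index 8.
Table: [537, _, _, _, 105, 936, 265, 689, 529, _, 625]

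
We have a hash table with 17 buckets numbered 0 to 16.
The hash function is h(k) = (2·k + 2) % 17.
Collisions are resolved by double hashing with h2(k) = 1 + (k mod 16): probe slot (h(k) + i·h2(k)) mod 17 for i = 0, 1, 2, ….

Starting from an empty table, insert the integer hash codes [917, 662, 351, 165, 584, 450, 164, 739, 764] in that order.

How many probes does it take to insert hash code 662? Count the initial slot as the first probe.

917 hashes to 0; slot 0 is free => place at 0.
662 hashes to 0, h2=7; 0 taken => place at 7.
351 hashes to 7, h2=16; 7 taken => place at 6.
165 hashes to 9; slot 9 is free => place at 9.
584 hashes to 14; slot 14 is free => place at 14.
450 hashes to 1; slot 1 is free => place at 1.
164 hashes to 7, h2=5; 7 taken => place at 12.
739 hashes to 1, h2=4; 1 taken => place at 5.
764 hashes to 0, h2=13; 0 taken => place at 13.
Table: [917, 450, -, -, -, 739, 351, 662, -, 165, -, -, 164, 764, 584, -, -]

2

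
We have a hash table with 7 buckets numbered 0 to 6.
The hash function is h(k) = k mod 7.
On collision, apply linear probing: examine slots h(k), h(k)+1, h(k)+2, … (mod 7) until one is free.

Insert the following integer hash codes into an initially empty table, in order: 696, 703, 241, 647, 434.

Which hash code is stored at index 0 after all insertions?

434

696: h=3 → slot 3
703: h=3, probe 3,4 → slot 4
241: h=3, probe 3,4,5 → slot 5
647: h=3, probe 3,4,5,6 → slot 6
434: h=0 → slot 0
Table: [434, ∅, ∅, 696, 703, 241, 647]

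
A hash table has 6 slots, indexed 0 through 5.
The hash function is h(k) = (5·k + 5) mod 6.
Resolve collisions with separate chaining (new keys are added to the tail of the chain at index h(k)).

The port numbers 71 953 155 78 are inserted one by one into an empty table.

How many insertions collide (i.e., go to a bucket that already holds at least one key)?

2

71 → bucket 0
953 → bucket 0 (collision)
155 → bucket 0 (collision)
78 → bucket 5
Final buckets:
0: 71 -> 953 -> 155
1: .
2: .
3: .
4: .
5: 78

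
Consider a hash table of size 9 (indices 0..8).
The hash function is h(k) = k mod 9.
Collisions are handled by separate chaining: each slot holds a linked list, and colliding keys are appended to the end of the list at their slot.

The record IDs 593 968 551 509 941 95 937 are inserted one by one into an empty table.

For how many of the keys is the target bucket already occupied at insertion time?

593 → bucket 8
968 → bucket 5
551 → bucket 2
509 → bucket 5 (collision)
941 → bucket 5 (collision)
95 → bucket 5 (collision)
937 → bucket 1
Final buckets:
0: -
1: 937
2: 551
3: -
4: -
5: 968 -> 509 -> 941 -> 95
6: -
7: -
8: 593

3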